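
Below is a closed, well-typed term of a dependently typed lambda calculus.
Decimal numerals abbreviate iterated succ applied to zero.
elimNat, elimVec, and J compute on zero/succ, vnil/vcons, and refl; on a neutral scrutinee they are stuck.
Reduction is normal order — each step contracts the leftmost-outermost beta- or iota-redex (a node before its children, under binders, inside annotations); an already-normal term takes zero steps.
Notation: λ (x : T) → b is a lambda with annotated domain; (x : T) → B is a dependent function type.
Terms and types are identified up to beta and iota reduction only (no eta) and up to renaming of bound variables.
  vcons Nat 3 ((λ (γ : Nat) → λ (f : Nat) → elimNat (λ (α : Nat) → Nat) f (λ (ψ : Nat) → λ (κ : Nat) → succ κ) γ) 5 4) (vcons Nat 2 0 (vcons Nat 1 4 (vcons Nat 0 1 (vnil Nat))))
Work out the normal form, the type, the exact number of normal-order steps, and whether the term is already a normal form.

resulting normal form:
  vcons Nat 3 9 (vcons Nat 2 0 (vcons Nat 1 4 (vcons Nat 0 1 (vnil Nat))))
the term's type:
  Vec Nat 4
normal-order step count: 18
started in normal form: no
first contracted redex: a beta-redex


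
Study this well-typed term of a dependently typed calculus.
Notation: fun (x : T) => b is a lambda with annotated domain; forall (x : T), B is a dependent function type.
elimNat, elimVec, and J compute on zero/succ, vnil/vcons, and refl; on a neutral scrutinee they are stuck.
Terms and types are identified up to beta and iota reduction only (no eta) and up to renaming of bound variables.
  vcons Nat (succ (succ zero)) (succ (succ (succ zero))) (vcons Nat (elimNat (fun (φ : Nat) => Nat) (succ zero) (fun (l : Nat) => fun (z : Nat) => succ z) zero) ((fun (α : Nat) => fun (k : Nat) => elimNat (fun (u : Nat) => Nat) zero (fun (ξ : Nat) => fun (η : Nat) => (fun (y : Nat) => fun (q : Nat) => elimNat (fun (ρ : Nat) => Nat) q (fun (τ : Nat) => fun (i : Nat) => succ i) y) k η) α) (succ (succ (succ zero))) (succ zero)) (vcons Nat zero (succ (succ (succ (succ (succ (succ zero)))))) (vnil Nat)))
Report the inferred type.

inferred type:
  Vec Nat (succ (succ (succ zero)))


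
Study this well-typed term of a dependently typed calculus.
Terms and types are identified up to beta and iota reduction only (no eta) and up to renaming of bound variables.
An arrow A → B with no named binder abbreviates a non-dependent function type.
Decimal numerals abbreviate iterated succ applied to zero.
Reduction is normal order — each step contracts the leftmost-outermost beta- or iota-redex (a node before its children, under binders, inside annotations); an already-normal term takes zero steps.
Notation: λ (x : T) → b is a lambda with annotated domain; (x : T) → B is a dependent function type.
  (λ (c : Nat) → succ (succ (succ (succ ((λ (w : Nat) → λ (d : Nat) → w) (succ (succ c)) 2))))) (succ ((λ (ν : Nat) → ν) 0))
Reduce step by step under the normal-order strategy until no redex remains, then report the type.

reduction (normal order):
  (λ (c : Nat) → succ (succ (succ (succ ((λ (w : Nat) → λ (d : Nat) → w) (succ (succ c)) 2))))) (succ ((λ (ν : Nat) → ν) 0))
  ~> succ (succ (succ (succ ((λ (c : Nat) → λ (w : Nat) → c) (succ (succ (succ ((λ (d : Nat) → d) 0)))) 2))))
  ~> succ (succ (succ (succ ((λ (c : Nat) → succ (succ (succ ((λ (w : Nat) → w) 0)))) 2))))
  ~> succ (succ (succ (succ (succ (succ (succ ((λ (c : Nat) → c) 0)))))))
  ~> 7
the term's type:
  Nat


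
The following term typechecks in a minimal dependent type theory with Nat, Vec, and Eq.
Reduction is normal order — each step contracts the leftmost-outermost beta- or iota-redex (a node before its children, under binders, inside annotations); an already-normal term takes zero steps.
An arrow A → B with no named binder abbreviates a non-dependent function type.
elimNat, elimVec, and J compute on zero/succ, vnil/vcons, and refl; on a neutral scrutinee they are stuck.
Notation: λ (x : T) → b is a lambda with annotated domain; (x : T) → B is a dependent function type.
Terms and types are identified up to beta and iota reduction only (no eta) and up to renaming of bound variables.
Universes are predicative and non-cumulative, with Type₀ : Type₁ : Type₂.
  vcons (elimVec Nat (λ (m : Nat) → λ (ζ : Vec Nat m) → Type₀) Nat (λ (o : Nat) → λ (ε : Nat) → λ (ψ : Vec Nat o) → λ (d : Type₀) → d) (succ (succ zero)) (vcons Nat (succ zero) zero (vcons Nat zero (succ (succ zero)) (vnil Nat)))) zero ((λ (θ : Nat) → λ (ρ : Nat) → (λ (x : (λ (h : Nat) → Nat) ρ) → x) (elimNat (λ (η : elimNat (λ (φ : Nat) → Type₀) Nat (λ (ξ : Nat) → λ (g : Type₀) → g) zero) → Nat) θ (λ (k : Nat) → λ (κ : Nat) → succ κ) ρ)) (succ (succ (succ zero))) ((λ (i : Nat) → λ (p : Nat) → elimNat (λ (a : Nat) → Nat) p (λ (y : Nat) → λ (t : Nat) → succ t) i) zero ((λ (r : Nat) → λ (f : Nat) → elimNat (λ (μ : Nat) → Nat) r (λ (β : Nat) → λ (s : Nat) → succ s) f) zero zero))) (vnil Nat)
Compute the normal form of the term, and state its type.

reduced normal form:
  vcons Nat zero (succ (succ (succ zero))) (vnil Nat)
the term's type:
  Vec Nat (succ zero)
observation: normalization takes exactly 22 steps under the normal-order strategy.


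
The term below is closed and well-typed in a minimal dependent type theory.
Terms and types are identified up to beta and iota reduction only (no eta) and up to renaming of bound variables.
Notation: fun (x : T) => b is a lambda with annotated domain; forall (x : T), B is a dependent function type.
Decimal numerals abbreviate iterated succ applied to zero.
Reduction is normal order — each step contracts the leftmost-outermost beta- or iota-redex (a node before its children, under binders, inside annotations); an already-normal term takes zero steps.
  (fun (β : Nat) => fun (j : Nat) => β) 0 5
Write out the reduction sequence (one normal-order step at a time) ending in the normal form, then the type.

reduction (normal order):
  (fun (β : Nat) => fun (j : Nat) => β) 0 5
  ~> (fun (β : Nat) => 0) 5
  ~> 0
the term's type:
  Nat


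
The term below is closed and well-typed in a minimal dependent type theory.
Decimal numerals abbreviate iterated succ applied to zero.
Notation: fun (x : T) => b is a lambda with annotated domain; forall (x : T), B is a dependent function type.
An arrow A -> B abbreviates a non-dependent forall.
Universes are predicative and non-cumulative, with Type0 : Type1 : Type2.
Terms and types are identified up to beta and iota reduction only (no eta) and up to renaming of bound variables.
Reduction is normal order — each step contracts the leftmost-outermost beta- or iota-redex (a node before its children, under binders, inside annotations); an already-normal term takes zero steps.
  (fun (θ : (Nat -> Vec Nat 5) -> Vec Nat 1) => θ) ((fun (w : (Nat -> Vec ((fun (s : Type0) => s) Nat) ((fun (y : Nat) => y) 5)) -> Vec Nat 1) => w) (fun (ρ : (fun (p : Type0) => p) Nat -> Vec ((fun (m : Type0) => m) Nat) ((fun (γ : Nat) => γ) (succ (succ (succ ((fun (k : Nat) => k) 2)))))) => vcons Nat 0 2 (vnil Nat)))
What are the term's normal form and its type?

resulting normal form:
  fun (θ : Nat -> Vec Nat 5) => vcons Nat 0 2 (vnil Nat)
inferred type:
  (Nat -> Vec Nat 5) -> Vec Nat 1


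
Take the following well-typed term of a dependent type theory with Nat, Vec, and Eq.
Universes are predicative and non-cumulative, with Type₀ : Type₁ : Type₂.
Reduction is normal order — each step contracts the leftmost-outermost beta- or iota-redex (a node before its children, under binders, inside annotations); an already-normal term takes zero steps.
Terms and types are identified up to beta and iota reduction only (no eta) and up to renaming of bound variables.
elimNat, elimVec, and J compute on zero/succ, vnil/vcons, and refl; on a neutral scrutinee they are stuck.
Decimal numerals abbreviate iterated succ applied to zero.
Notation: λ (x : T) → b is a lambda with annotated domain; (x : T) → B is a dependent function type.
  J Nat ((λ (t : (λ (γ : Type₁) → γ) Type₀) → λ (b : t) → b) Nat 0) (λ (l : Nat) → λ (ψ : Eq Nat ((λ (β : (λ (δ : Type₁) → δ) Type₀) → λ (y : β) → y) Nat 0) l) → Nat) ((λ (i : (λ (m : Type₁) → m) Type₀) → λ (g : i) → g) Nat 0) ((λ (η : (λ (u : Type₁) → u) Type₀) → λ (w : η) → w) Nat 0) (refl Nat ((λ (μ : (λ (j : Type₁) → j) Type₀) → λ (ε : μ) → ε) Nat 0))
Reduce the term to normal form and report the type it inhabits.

resulting normal form:
  0
the term's type:
  Nat


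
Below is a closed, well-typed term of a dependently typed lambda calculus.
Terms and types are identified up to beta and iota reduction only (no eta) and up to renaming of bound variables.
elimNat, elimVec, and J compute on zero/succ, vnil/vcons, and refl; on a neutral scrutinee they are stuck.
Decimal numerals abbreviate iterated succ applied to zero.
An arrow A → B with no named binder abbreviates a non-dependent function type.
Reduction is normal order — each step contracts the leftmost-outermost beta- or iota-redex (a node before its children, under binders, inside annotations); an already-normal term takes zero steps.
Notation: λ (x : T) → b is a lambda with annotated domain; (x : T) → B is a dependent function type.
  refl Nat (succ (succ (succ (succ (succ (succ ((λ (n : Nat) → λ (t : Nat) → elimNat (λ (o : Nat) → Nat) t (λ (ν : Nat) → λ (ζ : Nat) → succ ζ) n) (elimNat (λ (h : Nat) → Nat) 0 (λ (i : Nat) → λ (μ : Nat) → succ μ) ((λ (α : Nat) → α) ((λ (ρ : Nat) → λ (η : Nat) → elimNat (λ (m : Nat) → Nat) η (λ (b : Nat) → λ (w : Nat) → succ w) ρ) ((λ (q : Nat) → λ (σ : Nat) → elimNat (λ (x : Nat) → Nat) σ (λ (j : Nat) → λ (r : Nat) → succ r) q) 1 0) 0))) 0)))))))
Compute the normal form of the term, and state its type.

normal form:
  refl Nat 7
type:
  Eq Nat 7 7
observation: reduction starts at a beta-redex, and 23 normal-order steps reach the normal form.


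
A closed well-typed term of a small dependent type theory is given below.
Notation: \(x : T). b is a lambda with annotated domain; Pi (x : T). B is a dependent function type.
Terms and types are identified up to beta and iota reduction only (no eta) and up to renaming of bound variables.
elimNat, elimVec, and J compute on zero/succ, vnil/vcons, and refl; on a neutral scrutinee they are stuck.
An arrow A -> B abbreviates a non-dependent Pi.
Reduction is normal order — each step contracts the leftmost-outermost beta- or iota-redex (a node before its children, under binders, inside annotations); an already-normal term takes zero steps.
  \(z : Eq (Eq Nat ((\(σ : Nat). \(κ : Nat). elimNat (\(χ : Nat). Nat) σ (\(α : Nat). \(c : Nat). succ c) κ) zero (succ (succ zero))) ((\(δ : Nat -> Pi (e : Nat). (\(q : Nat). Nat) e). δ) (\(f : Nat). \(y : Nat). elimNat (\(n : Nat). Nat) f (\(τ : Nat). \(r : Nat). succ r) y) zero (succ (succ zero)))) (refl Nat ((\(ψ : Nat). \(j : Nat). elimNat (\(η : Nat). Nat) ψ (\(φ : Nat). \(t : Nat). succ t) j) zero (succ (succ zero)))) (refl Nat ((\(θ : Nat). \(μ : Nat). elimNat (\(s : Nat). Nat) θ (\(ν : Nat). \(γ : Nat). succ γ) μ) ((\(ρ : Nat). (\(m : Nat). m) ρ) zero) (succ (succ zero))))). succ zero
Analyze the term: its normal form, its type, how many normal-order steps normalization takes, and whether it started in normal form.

reduced normal form:
  \(z : Eq (Eq Nat (succ (succ zero)) (succ (succ zero))) (refl Nat (succ (succ zero))) (refl Nat (succ (succ zero)))). succ zero
type:
  Eq (Eq Nat (succ (succ zero)) (succ (succ zero))) (refl Nat (succ (succ zero))) (refl Nat (succ (succ zero))) -> Nat
normal-order step count: 39
already normal: no
first contracted redex: a beta-redex


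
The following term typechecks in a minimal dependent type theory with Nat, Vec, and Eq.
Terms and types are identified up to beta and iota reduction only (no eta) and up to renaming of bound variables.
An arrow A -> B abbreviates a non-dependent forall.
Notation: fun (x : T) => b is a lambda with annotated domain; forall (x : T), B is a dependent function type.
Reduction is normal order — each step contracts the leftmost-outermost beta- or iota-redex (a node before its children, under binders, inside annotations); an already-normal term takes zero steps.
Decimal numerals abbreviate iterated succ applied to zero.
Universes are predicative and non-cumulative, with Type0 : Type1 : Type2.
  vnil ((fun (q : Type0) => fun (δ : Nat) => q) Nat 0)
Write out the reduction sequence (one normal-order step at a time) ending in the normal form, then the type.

reduction (normal order):
  vnil ((fun (q : Type0) => fun (δ : Nat) => q) Nat 0)
  ~> vnil ((fun (q : Nat) => Nat) 0)
  ~> vnil Nat
the term's type:
  Vec Nat 0


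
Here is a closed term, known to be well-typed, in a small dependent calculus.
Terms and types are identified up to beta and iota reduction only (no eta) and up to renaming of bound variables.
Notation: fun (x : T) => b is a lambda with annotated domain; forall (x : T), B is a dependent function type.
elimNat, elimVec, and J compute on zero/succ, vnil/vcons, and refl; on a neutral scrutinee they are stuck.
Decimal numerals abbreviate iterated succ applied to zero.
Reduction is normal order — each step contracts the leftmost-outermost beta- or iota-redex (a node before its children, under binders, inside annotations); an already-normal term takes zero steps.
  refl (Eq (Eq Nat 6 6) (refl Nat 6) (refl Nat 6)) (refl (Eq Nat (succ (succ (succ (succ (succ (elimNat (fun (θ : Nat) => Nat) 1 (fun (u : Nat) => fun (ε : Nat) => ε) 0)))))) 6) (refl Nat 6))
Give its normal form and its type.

normal form:
  refl (Eq (Eq Nat 6 6) (refl Nat 6) (refl Nat 6)) (refl (Eq Nat 6 6) (refl Nat 6))
type:
  Eq (Eq (Eq Nat 6 6) (refl Nat 6) (refl Nat 6)) (refl (Eq Nat 6 6) (refl Nat 6)) (refl (Eq Nat 6 6) (refl Nat 6))
observation: reduction starts at an elimNat iota-redex, and 1 normal-order step reach the normal form.


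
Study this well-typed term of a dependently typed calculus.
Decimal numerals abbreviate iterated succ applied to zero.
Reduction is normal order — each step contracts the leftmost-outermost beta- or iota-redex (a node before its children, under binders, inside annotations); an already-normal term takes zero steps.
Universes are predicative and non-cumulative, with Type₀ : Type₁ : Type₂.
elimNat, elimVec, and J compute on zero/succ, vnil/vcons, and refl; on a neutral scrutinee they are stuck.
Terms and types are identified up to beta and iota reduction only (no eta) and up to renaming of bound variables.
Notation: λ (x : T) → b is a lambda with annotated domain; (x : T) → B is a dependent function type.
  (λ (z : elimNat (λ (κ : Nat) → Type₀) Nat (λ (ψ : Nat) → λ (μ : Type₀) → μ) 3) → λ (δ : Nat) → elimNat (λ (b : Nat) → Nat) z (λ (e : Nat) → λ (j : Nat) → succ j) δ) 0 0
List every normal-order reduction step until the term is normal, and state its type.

reduction (normal order):
  (λ (z : elimNat (λ (κ : Nat) → Type₀) Nat (λ (ψ : Nat) → λ (μ : Type₀) → μ) 3) → λ (δ : Nat) → elimNat (λ (b : Nat) → Nat) z (λ (e : Nat) → λ (j : Nat) → succ j) δ) 0 0
  ~> (λ (z : Nat) → elimNat (λ (κ : Nat) → Nat) 0 (λ (ψ : Nat) → λ (μ : Nat) → succ μ) z) 0
  ~> elimNat (λ (z : Nat) → Nat) 0 (λ (κ : Nat) → λ (ψ : Nat) → succ ψ) 0
  ~> 0
inferred type:
  Nat


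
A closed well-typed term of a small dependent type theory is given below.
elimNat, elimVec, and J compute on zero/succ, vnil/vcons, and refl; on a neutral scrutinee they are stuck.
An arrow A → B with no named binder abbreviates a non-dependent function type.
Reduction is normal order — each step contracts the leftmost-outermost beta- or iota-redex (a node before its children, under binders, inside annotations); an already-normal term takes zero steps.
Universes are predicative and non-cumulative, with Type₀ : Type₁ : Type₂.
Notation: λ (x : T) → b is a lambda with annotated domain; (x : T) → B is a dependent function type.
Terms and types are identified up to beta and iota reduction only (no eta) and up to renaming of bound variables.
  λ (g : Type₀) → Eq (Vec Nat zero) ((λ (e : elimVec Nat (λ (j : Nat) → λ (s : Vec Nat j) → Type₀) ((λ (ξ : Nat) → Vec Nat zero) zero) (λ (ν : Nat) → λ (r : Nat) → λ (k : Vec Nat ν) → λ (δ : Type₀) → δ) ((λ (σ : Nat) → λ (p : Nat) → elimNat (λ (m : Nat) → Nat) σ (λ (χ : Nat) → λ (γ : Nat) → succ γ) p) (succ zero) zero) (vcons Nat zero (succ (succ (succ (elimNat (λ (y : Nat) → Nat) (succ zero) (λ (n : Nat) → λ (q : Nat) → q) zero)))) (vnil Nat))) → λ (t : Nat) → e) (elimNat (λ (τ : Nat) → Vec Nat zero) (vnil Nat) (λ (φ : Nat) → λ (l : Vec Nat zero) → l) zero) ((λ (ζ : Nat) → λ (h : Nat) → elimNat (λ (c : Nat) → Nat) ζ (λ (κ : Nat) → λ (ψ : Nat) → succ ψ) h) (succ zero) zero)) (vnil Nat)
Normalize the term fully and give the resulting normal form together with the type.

normal form:
  λ (g : Type₀) → Eq (Vec Nat zero) (vnil Nat) (vnil Nat)
inferred type:
  Type₀ → Type₀
observation: 3 normal-order steps normalize the term, beginning with a beta-redex.


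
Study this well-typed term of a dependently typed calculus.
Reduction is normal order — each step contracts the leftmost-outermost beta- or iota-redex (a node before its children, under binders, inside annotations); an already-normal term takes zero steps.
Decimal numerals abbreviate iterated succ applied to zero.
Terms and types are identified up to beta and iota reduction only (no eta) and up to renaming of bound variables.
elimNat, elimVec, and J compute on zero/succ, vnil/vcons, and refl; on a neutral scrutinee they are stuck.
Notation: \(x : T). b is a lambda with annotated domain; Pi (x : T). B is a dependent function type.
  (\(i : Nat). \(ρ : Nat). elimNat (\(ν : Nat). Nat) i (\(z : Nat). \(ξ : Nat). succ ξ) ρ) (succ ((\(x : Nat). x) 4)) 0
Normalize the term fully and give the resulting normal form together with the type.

normal form:
  5
the term's type:
  Nat


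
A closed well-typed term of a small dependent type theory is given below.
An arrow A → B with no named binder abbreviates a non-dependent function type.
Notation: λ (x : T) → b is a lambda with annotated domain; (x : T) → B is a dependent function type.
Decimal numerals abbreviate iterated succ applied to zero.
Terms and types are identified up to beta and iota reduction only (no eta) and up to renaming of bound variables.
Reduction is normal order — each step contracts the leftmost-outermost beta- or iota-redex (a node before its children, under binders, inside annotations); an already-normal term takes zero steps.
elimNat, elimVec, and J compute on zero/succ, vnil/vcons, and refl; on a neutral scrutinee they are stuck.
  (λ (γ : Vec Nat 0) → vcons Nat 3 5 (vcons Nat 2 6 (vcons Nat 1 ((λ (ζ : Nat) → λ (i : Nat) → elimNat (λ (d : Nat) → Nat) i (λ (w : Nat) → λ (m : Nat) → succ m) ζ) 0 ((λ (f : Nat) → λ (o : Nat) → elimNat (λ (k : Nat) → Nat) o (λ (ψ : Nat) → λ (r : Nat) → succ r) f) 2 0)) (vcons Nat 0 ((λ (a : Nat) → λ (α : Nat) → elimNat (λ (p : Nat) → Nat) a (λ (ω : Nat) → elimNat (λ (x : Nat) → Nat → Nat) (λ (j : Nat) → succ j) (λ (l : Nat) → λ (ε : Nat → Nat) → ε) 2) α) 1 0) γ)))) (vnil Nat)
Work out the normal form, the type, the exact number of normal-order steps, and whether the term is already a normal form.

normal form:
  vcons Nat 3 5 (vcons Nat 2 6 (vcons Nat 1 2 (vcons Nat 0 1 (vnil Nat))))
inferred type:
  Vec Nat 4
steps to reach normal form (normal order): 16
started in normal form: no
first contracted redex: a beta-redex


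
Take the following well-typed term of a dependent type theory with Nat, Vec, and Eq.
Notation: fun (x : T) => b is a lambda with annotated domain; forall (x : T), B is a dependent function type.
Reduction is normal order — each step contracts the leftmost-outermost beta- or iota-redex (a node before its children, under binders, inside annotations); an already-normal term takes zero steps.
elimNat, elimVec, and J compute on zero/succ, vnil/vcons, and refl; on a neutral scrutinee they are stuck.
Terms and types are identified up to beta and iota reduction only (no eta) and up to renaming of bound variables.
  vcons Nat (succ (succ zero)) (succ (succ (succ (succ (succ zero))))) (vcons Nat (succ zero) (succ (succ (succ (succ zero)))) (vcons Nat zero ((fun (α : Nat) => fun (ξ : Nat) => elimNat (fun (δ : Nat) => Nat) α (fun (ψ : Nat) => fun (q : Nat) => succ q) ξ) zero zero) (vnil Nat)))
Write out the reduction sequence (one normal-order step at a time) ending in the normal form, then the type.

normal-order reduction:
  vcons Nat (succ (succ zero)) (succ (succ (succ (succ (succ zero))))) (vcons Nat (succ zero) (succ (succ (succ (succ zero)))) (vcons Nat zero ((fun (α : Nat) => fun (ξ : Nat) => elimNat (fun (δ : Nat) => Nat) α (fun (ψ : Nat) => fun (q : Nat) => succ q) ξ) zero zero) (vnil Nat)))
  ~> vcons Nat (succ (succ zero)) (succ (succ (succ (succ (succ zero))))) (vcons Nat (succ zero) (succ (succ (succ (succ zero)))) (vcons Nat zero ((fun (α : Nat) => elimNat (fun (ξ : Nat) => Nat) zero (fun (δ : Nat) => fun (ψ : Nat) => succ ψ) α) zero) (vnil Nat)))
  ~> vcons Nat (succ (succ zero)) (succ (succ (succ (succ (succ zero))))) (vcons Nat (succ zero) (succ (succ (succ (succ zero)))) (vcons Nat zero (elimNat (fun (α : Nat) => Nat) zero (fun (ξ : Nat) => fun (δ : Nat) => succ δ) zero) (vnil Nat)))
  ~> vcons Nat (succ (succ zero)) (succ (succ (succ (succ (succ zero))))) (vcons Nat (succ zero) (succ (succ (succ (succ zero)))) (vcons Nat zero zero (vnil Nat)))
inferred type:
  Vec Nat (succ (succ (succ zero)))


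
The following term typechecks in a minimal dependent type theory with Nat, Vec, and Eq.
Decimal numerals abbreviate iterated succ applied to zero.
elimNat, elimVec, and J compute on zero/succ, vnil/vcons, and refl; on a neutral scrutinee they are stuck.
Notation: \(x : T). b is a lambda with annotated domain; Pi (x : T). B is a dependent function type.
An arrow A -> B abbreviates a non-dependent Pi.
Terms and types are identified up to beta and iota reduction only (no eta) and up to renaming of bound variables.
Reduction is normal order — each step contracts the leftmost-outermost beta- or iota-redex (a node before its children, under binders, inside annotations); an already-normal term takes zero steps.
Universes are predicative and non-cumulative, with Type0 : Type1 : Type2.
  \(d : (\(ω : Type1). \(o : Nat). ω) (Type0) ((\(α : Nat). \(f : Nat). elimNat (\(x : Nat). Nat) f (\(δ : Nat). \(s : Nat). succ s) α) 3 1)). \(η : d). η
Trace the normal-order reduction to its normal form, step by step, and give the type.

normal-order reduction sequence:
  \(d : (\(ω : Type1). \(o : Nat). ω) (Type0) ((\(α : Nat). \(f : Nat). elimNat (\(x : Nat). Nat) f (\(δ : Nat). \(s : Nat). succ s) α) 3 1)). \(η : d). η
  ~> \(d : (\(ω : Nat). Type0) ((\(o : Nat). \(α : Nat). elimNat (\(f : Nat). Nat) α (\(x : Nat). \(δ : Nat). succ δ) o) 3 1)). \(s : d). s
  ~> \(d : Type0). \(ω : d). ω
the term's type:
  Pi (d : Type0). d -> d


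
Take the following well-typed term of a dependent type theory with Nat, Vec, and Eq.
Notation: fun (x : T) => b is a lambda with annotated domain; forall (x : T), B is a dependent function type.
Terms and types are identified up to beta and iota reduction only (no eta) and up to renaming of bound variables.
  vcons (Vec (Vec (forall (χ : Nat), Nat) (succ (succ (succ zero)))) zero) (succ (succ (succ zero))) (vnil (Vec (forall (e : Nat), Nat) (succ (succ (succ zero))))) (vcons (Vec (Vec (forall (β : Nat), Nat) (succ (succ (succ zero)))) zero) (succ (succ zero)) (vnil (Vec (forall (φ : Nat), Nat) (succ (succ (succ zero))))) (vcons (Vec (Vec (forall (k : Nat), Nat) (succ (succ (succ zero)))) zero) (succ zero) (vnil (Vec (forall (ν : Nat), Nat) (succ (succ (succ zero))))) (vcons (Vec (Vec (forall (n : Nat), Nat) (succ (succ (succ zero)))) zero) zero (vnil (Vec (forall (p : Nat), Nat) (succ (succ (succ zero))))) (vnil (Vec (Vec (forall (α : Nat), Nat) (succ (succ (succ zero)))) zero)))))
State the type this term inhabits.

type:
  Vec (Vec (Vec (forall (χ : Nat), Nat) (succ (succ (succ zero)))) zero) (succ (succ (succ (succ zero))))


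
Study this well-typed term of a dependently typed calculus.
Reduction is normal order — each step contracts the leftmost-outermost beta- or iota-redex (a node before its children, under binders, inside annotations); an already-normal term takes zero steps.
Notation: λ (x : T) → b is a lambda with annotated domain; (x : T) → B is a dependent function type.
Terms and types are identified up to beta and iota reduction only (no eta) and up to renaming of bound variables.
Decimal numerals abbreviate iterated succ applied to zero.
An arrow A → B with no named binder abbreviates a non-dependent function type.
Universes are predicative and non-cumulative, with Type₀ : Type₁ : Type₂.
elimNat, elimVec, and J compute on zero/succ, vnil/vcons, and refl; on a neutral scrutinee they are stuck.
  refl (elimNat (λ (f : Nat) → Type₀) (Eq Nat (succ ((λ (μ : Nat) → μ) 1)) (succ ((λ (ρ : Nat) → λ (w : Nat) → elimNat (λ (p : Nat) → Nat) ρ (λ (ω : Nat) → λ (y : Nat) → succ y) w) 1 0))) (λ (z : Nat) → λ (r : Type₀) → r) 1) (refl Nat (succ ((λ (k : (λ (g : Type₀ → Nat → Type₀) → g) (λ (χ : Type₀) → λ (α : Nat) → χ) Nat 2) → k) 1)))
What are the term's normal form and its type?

resulting normal form:
  refl (Eq Nat 2 2) (refl Nat 2)
inferred type:
  Eq (Eq Nat 2 2) (refl Nat 2) (refl Nat 2)
observation: normalization takes exactly 9 steps under the normal-order strategy.


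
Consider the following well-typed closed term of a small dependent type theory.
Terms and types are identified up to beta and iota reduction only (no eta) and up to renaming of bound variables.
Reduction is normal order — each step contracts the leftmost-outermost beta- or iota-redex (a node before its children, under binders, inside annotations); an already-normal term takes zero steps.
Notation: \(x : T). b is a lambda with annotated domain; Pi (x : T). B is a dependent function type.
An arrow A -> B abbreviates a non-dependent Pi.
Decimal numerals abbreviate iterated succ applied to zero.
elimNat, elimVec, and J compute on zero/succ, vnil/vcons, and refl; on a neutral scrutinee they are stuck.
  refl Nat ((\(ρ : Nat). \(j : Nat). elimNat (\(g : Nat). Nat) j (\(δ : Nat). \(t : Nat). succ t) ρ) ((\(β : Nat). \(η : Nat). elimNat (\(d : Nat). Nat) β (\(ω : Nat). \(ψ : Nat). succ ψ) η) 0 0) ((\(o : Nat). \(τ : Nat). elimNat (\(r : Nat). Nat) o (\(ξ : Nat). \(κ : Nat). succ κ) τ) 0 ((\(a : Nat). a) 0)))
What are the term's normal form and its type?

resulting normal form:
  refl Nat 0
the term's type:
  Eq Nat 0 0
observation: the term reaches its normal form after 10 normal-order steps.


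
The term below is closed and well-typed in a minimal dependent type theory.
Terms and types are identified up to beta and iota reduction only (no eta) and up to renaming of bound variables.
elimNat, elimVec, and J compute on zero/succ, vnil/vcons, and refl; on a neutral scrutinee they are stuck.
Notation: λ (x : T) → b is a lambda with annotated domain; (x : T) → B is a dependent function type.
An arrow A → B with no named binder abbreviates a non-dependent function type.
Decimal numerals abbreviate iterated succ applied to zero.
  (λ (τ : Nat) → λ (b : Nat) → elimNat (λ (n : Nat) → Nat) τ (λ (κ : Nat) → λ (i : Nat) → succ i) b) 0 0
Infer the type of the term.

inferred type:
  Nat


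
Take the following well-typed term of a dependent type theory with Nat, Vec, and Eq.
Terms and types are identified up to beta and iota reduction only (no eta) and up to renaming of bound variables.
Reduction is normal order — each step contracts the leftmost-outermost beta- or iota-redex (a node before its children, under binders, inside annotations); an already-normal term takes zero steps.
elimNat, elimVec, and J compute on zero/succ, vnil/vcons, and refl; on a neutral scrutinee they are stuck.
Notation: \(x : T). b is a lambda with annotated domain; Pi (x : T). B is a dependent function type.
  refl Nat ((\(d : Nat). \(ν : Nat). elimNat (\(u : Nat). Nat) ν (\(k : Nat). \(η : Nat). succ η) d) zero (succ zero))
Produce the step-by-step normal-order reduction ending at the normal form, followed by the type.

normal-order reduction sequence:
  refl Nat ((\(d : Nat). \(ν : Nat). elimNat (\(u : Nat). Nat) ν (\(k : Nat). \(η : Nat). succ η) d) zero (succ zero))
  ~> refl Nat ((\(d : Nat). elimNat (\(ν : Nat). Nat) d (\(u : Nat). \(k : Nat). succ k) zero) (succ zero))
  ~> refl Nat (elimNat (\(d : Nat). Nat) (succ zero) (\(ν : Nat). \(u : Nat). succ u) zero)
  ~> refl Nat (succ zero)
type:
  Eq Nat (succ zero) (succ zero)


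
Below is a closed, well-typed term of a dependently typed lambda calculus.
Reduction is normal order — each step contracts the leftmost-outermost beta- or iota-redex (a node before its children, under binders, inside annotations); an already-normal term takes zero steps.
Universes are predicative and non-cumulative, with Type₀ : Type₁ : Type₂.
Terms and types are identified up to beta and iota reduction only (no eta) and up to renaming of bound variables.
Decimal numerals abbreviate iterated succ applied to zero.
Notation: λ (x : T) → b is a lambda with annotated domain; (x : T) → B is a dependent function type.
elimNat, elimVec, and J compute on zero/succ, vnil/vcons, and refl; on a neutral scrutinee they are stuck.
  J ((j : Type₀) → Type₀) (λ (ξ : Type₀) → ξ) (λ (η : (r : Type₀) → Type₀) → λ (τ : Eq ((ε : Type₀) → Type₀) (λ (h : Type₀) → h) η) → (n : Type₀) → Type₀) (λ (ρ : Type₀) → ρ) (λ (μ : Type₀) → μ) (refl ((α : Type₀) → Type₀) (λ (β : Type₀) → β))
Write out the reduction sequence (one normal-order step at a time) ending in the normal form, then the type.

normal-order reduction:
  J ((j : Type₀) → Type₀) (λ (ξ : Type₀) → ξ) (λ (η : (r : Type₀) → Type₀) → λ (τ : Eq ((ε : Type₀) → Type₀) (λ (h : Type₀) → h) η) → (n : Type₀) → Type₀) (λ (ρ : Type₀) → ρ) (λ (μ : Type₀) → μ) (refl ((α : Type₀) → Type₀) (λ (β : Type₀) → β))
  ~> λ (j : Type₀) → j
inferred type:
  (j : Type₀) → Type₀


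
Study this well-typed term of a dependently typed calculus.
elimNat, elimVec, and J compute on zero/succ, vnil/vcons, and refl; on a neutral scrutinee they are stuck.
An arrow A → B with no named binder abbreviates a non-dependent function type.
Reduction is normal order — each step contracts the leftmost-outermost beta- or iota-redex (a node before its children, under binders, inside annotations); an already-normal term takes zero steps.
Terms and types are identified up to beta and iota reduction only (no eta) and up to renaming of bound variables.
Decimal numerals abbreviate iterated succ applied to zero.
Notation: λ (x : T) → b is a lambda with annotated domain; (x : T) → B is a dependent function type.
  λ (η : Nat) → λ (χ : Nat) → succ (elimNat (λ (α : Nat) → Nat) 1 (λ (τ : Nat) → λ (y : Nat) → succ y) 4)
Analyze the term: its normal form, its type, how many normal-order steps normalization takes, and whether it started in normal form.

reduced normal form:
  λ (η : Nat) → λ (χ : Nat) → 6
type:
  Nat → Nat → Nat
reduction steps (normal order): 13
term was already normal: no
first contracted redex: an elimNat iota-redex


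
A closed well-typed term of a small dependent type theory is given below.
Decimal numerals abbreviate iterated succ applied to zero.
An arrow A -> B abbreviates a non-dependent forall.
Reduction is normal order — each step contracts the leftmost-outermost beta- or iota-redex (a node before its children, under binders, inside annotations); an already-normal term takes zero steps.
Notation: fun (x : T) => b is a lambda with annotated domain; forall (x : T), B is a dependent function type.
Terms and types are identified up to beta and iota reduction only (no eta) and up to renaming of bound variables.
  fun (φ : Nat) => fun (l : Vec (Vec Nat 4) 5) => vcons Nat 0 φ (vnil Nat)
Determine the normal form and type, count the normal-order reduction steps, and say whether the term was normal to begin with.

reduced normal form:
  fun (φ : Nat) => fun (l : Vec (Vec Nat 4) 5) => vcons Nat 0 φ (vnil Nat)
type:
  Nat -> Vec (Vec Nat 4) 5 -> Vec Nat 1
normal-order step count: 0
started in normal form: yes


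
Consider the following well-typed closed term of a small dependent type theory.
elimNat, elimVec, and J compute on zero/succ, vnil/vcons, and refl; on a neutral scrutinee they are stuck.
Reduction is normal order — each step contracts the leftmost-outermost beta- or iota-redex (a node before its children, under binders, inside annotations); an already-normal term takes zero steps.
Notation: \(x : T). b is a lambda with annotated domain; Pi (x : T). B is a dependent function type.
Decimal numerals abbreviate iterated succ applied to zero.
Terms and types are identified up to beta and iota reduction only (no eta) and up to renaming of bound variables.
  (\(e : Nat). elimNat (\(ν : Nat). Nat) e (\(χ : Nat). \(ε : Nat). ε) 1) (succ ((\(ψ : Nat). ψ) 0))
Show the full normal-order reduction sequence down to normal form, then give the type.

normal-order reduction:
  (\(e : Nat). elimNat (\(ν : Nat). Nat) e (\(χ : Nat). \(ε : Nat). ε) 1) (succ ((\(ψ : Nat). ψ) 0))
  ~> elimNat (\(e : Nat). Nat) (succ ((\(ν : Nat). ν) 0)) (\(χ : Nat). \(ε : Nat). ε) 1
  ~> (\(e : Nat). \(ν : Nat). ν) 0 (elimNat (\(χ : Nat). Nat) (succ ((\(ε : Nat). ε) 0)) (\(ψ : Nat). \(w : Nat). w) 0)
  ~> (\(e : Nat). e) (elimNat (\(ν : Nat). Nat) (succ ((\(χ : Nat). χ) 0)) (\(ε : Nat). \(ψ : Nat). ψ) 0)
  ~> elimNat (\(e : Nat). Nat) (succ ((\(ν : Nat). ν) 0)) (\(χ : Nat). \(ε : Nat). ε) 0
  ~> succ ((\(e : Nat). e) 0)
  ~> 1
the term's type:
  Nat


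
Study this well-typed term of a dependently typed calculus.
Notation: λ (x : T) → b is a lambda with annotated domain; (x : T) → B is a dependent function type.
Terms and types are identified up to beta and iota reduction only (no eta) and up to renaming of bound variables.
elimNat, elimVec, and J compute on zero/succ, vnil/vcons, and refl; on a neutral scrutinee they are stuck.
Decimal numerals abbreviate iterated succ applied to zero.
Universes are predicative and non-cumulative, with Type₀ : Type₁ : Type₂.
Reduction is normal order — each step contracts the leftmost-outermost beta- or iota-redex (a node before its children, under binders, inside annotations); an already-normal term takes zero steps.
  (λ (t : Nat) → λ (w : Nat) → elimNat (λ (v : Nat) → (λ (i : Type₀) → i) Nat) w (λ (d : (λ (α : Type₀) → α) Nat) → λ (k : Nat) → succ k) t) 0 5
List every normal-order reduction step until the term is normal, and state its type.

normal-order reduction sequence:
  (λ (t : Nat) → λ (w : Nat) → elimNat (λ (v : Nat) → (λ (i : Type₀) → i) Nat) w (λ (d : (λ (α : Type₀) → α) Nat) → λ (k : Nat) → succ k) t) 0 5
  ~> (λ (t : Nat) → elimNat (λ (w : Nat) → (λ (v : Type₀) → v) Nat) t (λ (i : (λ (d : Type₀) → d) Nat) → λ (α : Nat) → succ α) 0) 5
  ~> elimNat (λ (t : Nat) → (λ (w : Type₀) → w) Nat) 5 (λ (v : (λ (i : Type₀) → i) Nat) → λ (d : Nat) → succ d) 0
  ~> 5
type:
  Nat


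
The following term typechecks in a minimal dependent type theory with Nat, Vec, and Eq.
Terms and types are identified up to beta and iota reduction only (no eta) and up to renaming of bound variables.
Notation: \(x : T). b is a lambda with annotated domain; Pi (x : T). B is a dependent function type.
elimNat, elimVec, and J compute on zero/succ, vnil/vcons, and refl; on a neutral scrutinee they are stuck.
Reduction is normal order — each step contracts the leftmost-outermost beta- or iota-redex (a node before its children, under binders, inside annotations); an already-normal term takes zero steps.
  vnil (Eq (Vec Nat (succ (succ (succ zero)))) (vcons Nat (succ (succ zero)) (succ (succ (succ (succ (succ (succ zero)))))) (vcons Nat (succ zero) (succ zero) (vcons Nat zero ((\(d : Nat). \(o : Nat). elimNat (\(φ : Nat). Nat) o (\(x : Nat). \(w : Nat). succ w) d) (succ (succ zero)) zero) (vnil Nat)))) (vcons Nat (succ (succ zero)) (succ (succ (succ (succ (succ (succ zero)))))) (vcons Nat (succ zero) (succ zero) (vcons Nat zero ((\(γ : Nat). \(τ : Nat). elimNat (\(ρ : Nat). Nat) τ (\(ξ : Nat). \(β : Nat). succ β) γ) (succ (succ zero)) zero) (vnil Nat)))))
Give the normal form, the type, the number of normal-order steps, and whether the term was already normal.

normal form:
  vnil (Eq (Vec Nat (succ (succ (succ zero)))) (vcons Nat (succ (succ zero)) (succ (succ (succ (succ (succ (succ zero)))))) (vcons Nat (succ zero) (succ zero) (vcons Nat zero (succ (succ zero)) (vnil Nat)))) (vcons Nat (succ (succ zero)) (succ (succ (succ (succ (succ (succ zero)))))) (vcons Nat (succ zero) (succ zero) (vcons Nat zero (succ (succ zero)) (vnil Nat)))))
the term's type:
  Vec (Eq (Vec Nat (succ (succ (succ zero)))) (vcons Nat (succ (succ zero)) (succ (succ (succ (succ (succ (succ zero)))))) (vcons Nat (succ zero) (succ zero) (vcons Nat zero (succ (succ zero)) (vnil Nat)))) (vcons Nat (succ (succ zero)) (succ (succ (succ (succ (succ (succ zero)))))) (vcons Nat (succ zero) (succ zero) (vcons Nat zero (succ (succ zero)) (vnil Nat))))) zero
reduction steps (normal order): 18
term was already normal: no
first contracted redex: a beta-redex


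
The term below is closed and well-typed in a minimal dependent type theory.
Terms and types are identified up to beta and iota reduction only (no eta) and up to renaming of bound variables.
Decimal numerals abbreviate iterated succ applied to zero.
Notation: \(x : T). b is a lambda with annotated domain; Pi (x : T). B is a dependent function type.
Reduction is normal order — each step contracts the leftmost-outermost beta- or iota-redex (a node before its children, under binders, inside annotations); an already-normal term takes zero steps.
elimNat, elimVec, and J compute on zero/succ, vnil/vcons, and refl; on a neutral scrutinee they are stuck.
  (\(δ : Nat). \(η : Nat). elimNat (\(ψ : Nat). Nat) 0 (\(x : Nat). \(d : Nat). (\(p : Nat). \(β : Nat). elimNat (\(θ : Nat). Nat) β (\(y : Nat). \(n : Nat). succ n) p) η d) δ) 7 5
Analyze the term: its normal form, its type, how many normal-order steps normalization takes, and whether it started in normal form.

resulting normal form:
  35
inferred type:
  Nat
reduction steps (normal order): 150
already normal: no
first contracted redex: a beta-redex


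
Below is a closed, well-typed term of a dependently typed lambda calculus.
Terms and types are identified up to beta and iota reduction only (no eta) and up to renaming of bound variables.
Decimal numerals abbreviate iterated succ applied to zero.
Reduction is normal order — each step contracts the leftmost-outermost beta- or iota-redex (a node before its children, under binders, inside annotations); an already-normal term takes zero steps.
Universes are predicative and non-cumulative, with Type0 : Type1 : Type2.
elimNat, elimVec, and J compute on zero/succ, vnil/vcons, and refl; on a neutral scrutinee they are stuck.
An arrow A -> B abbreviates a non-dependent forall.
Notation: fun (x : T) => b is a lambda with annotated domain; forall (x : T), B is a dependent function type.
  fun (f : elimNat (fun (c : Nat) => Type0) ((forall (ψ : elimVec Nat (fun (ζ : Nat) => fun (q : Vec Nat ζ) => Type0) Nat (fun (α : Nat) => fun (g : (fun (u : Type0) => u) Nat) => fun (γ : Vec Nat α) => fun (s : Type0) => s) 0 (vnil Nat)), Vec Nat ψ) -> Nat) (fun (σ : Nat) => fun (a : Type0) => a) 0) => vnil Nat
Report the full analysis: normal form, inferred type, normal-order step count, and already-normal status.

reduced normal form:
  fun (f : (forall (c : Nat), Vec Nat c) -> Nat) => vnil Nat
inferred type:
  ((forall (f : Nat), Vec Nat f) -> Nat) -> Vec Nat 0
steps to reach normal form (normal order): 2
already normal: no
first contracted redex: an elimNat iota-redex
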